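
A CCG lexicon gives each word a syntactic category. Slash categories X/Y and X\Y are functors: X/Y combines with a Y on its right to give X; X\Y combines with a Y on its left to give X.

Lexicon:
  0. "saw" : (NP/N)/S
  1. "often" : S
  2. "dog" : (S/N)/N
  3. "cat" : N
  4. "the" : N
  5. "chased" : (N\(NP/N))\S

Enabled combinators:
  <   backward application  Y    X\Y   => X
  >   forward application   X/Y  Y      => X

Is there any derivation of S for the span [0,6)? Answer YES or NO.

NO

(NP/N)/S S (S/N)/N N N (N\(NP/N))\S
CKY chart[0,6] = {N}; S ∉ chart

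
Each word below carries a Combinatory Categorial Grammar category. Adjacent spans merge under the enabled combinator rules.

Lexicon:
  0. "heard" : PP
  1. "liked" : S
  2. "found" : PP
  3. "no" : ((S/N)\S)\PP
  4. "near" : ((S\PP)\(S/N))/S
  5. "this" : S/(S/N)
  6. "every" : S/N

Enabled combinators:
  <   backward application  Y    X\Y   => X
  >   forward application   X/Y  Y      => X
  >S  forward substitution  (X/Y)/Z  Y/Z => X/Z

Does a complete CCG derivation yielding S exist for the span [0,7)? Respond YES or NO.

[0,7] S   <
  [0,1] "heard" : PP
  [1,7] S\PP   <
    [1,4] S/N   <
      [1,2] "liked" : S
      [2,4] (S/N)\S   <
        [2,3] "found" : PP
        [3,4] "no" : ((S/N)\S)\PP
    [4,7] (S\PP)\(S/N)   >
      [4,5] "near" : ((S\PP)\(S/N))/S
      [5,7] S   >
        [5,6] "this" : S/(S/N)
        [6,7] "every" : S/N

YES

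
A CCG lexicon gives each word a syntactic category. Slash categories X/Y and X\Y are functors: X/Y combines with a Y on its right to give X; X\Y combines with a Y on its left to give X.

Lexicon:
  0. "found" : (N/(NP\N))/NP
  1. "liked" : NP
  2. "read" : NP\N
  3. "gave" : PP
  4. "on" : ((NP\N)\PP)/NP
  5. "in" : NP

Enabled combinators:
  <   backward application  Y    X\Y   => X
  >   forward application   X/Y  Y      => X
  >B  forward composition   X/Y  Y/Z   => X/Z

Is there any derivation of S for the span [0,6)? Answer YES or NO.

(N/(NP\N))/NP NP NP\N PP ((NP\N)\PP)/NP NP
CKY chart[0,6] = {NP}; S ∉ chart

NO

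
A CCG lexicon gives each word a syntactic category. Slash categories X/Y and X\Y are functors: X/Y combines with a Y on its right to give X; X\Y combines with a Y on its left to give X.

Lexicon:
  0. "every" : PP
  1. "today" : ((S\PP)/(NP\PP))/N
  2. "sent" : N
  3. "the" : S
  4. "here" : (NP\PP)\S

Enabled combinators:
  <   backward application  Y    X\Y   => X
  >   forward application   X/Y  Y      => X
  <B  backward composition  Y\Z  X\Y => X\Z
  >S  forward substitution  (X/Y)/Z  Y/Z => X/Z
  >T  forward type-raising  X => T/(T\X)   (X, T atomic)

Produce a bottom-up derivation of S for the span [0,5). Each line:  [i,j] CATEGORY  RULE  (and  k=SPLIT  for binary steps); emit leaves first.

[0,1] PP  lex  "every"
[0,1] S/(S\PP)  >T
[1,2] ((S\PP)/(NP\PP))/N  lex  "today"
[2,3] N  lex  "sent"
[1,3] (S\PP)/(NP\PP)  >  k=2
[3,4] S  lex  "the"
[4,5] (NP\PP)\S  lex  "here"
[3,5] NP\PP  <  k=4
[1,5] S\PP  >  k=3
[0,5] S  >  k=1

[0,5] S   >
  [0,1] S/(S\PP)   >T
    [0,1] "every" : PP
  [1,5] S\PP   >
    [1,3] (S\PP)/(NP\PP)   >
      [1,2] "today" : ((S\PP)/(NP\PP))/N
      [2,3] "sent" : N
    [3,5] NP\PP   <
      [3,4] "the" : S
      [4,5] "here" : (NP\PP)\S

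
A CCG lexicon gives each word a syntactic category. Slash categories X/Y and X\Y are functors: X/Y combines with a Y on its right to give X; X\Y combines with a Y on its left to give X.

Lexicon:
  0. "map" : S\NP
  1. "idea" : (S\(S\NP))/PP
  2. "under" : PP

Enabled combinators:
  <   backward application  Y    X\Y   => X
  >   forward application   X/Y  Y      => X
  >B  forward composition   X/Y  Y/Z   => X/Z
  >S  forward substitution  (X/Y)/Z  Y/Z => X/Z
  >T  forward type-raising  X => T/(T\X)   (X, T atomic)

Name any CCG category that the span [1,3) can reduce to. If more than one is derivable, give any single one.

[0,3] S   <
  [0,1] "map" : S\NP
  [1,3] S\(S\NP)   >
    [1,2] "idea" : (S\(S\NP))/PP
    [2,3] "under" : PP

S\(S\NP)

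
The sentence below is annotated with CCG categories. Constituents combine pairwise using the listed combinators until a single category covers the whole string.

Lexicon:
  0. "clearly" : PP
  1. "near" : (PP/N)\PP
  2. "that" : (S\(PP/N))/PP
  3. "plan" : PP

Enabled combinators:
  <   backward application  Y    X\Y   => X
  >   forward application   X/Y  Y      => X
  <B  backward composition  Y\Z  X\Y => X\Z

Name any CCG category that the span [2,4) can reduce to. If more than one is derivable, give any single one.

[0,4] S   <
  [0,2] PP/N   <
    [0,1] "clearly" : PP
    [1,2] "near" : (PP/N)\PP
  [2,4] S\(PP/N)   >
    [2,3] "that" : (S\(PP/N))/PP
    [3,4] "plan" : PP

S\(PP/N)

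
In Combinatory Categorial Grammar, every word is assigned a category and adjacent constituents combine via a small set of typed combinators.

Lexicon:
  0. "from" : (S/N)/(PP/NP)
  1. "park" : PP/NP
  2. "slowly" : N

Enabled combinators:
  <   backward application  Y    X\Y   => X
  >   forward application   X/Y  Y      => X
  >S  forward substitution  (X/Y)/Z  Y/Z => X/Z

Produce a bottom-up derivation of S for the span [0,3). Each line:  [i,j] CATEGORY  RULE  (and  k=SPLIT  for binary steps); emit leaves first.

[0,1] (S/N)/(PP/NP)  lex  "from"
[1,2] PP/NP  lex  "park"
[0,2] S/N  >  k=1
[2,3] N  lex  "slowly"
[0,3] S  >  k=2

[0,3] S   >
  [0,2] S/N   >
    [0,1] "from" : (S/N)/(PP/NP)
    [1,2] "park" : PP/NP
  [2,3] "slowly" : N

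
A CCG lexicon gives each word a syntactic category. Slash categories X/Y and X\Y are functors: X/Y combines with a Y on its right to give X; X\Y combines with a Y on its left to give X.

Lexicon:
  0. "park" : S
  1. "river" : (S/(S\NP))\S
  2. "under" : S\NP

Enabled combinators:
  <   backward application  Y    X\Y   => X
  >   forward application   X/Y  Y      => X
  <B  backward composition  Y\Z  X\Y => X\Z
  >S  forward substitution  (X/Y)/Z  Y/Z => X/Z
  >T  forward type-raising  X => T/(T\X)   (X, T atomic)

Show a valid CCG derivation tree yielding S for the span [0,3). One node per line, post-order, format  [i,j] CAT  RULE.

[0,1] S  lex  "park"
[1,2] (S/(S\NP))\S  lex  "river"
[0,2] S/(S\NP)  <  k=1
[2,3] S\NP  lex  "under"
[0,3] S  >  k=2

[0,3] S   >
  [0,2] S/(S\NP)   <
    [0,1] "park" : S
    [1,2] "river" : (S/(S\NP))\S
  [2,3] "under" : S\NP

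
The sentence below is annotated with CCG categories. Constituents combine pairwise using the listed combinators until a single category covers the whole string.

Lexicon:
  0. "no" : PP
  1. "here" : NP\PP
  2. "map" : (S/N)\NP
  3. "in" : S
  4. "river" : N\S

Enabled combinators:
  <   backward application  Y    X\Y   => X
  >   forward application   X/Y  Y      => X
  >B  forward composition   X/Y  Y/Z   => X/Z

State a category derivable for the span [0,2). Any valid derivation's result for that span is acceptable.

[0,5] S   >
  [0,3] S/N   <
    [0,2] NP   <
      [0,1] "no" : PP
      [1,2] "here" : NP\PP
    [2,3] "map" : (S/N)\NP
  [3,5] N   <
    [3,4] "in" : S
    [4,5] "river" : N\S

NP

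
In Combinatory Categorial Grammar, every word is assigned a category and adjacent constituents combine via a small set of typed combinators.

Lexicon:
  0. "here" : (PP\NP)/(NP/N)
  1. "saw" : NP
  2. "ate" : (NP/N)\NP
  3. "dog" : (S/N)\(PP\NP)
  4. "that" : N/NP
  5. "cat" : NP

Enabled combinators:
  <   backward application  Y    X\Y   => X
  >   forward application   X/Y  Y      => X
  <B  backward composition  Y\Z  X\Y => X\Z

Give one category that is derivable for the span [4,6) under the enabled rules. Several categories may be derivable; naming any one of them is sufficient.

[0,6] S   >
  [0,4] S/N   <
    [0,3] PP\NP   >
      [0,1] "here" : (PP\NP)/(NP/N)
      [1,3] NP/N   <
        [1,2] "saw" : NP
        [2,3] "ate" : (NP/N)\NP
    [3,4] "dog" : (S/N)\(PP\NP)
  [4,6] N   >
    [4,5] "that" : N/NP
    [5,6] "cat" : NP

N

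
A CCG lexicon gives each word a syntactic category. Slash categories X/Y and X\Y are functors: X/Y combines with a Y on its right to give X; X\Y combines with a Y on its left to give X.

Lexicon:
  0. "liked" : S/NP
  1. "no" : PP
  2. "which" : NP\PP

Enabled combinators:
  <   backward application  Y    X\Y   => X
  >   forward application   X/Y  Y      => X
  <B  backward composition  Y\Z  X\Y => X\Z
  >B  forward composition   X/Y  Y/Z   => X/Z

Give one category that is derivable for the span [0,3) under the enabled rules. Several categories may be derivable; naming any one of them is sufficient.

[0,3] S   >
  [0,1] "liked" : S/NP
  [1,3] NP   <
    [1,2] "no" : PP
    [2,3] "which" : NP\PP

S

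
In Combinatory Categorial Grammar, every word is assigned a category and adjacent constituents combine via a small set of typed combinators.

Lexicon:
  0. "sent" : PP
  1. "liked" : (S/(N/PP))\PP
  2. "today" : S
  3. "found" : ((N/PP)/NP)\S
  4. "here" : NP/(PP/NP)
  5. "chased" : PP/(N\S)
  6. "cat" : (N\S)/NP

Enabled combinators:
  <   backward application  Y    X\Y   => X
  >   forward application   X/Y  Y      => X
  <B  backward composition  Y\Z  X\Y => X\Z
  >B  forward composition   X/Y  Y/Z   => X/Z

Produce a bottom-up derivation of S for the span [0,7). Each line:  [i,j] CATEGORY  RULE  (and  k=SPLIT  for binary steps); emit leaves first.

[0,7] S   >
  [0,2] S/(N/PP)   <
    [0,1] "sent" : PP
    [1,2] "liked" : (S/(N/PP))\PP
  [2,7] N/PP   >
    [2,4] (N/PP)/NP   <
      [2,3] "today" : S
      [3,4] "found" : ((N/PP)/NP)\S
    [4,7] NP   >
      [4,5] "here" : NP/(PP/NP)
      [5,7] PP/NP   >B
        [5,6] "chased" : PP/(N\S)
        [6,7] "cat" : (N\S)/NP

[0,1] PP  lex  "sent"
[1,2] (S/(N/PP))\PP  lex  "liked"
[0,2] S/(N/PP)  <  k=1
[2,3] S  lex  "today"
[3,4] ((N/PP)/NP)\S  lex  "found"
[2,4] (N/PP)/NP  <  k=3
[4,5] NP/(PP/NP)  lex  "here"
[5,6] PP/(N\S)  lex  "chased"
[6,7] (N\S)/NP  lex  "cat"
[5,7] PP/NP  >B  k=6
[4,7] NP  >  k=5
[2,7] N/PP  >  k=4
[0,7] S  >  k=2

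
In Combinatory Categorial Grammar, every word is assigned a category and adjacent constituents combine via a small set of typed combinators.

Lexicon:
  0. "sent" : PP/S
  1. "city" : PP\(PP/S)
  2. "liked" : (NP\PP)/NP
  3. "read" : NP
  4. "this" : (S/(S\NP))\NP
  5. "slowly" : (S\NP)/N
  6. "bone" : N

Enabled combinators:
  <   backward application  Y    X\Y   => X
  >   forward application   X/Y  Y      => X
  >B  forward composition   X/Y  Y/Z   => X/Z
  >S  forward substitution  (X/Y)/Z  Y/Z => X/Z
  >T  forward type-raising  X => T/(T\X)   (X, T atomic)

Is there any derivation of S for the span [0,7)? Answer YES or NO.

[0,7] S   >
  [0,5] S/(S\NP)   <
    [0,4] NP   <
      [0,2] PP   <
        [0,1] "sent" : PP/S
        [1,2] "city" : PP\(PP/S)
      [2,4] NP\PP   >
        [2,3] "liked" : (NP\PP)/NP
        [3,4] "read" : NP
    [4,5] "this" : (S/(S\NP))\NP
  [5,7] S\NP   >
    [5,6] "slowly" : (S\NP)/N
    [6,7] "bone" : N

YES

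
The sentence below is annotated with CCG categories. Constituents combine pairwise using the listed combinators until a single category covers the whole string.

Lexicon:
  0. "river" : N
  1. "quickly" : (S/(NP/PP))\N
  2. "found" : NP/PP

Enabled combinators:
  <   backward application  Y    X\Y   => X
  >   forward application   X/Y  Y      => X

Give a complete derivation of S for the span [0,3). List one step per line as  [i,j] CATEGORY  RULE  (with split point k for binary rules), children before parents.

[0,3] S   >
  [0,2] S/(NP/PP)   <
    [0,1] "river" : N
    [1,2] "quickly" : (S/(NP/PP))\N
  [2,3] "found" : NP/PP

[0,1] N  lex  "river"
[1,2] (S/(NP/PP))\N  lex  "quickly"
[0,2] S/(NP/PP)  <  k=1
[2,3] NP/PP  lex  "found"
[0,3] S  >  k=2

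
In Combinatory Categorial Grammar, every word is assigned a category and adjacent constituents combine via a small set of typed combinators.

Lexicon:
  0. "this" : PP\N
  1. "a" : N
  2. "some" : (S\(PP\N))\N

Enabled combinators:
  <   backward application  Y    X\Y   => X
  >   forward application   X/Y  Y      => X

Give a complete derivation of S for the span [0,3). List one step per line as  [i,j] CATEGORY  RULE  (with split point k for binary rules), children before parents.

[0,1] PP\N  lex  "this"
[1,2] N  lex  "a"
[2,3] (S\(PP\N))\N  lex  "some"
[1,3] S\(PP\N)  <  k=2
[0,3] S  <  k=1

[0,3] S   <
  [0,1] "this" : PP\N
  [1,3] S\(PP\N)   <
    [1,2] "a" : N
    [2,3] "some" : (S\(PP\N))\N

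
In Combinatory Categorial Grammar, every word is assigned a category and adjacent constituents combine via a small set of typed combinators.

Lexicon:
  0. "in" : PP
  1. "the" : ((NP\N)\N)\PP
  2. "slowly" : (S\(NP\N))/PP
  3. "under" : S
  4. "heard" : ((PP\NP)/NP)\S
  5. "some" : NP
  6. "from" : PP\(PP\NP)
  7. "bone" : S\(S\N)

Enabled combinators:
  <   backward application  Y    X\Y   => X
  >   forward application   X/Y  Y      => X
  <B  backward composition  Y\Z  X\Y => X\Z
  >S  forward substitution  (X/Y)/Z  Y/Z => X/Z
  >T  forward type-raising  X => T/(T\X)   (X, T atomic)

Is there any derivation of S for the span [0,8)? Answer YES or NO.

YES

[0,8] S   <
  [0,7] S\N   <B
    [0,2] (NP\N)\N   <
      [0,1] "in" : PP
      [1,2] "the" : ((NP\N)\N)\PP
    [2,7] S\(NP\N)   >
      [2,3] "slowly" : (S\(NP\N))/PP
      [3,7] PP   <
        [3,6] PP\NP   >
          [3,5] (PP\NP)/NP   <
            [3,4] "under" : S
            [4,5] "heard" : ((PP\NP)/NP)\S
          [5,6] "some" : NP
        [6,7] "from" : PP\(PP\NP)
  [7,8] "bone" : S\(S\N)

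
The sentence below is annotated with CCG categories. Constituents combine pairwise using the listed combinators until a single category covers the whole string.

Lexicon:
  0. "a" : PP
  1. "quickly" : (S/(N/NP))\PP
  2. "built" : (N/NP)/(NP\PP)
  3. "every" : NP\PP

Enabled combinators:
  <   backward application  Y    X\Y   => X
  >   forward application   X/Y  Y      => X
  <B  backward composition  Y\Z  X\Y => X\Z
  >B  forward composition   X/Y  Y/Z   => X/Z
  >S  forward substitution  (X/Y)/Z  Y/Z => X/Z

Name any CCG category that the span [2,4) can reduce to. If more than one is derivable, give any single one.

[0,4] S   >
  [0,2] S/(N/NP)   <
    [0,1] "a" : PP
    [1,2] "quickly" : (S/(N/NP))\PP
  [2,4] N/NP   >
    [2,3] "built" : (N/NP)/(NP\PP)
    [3,4] "every" : NP\PP

N/NP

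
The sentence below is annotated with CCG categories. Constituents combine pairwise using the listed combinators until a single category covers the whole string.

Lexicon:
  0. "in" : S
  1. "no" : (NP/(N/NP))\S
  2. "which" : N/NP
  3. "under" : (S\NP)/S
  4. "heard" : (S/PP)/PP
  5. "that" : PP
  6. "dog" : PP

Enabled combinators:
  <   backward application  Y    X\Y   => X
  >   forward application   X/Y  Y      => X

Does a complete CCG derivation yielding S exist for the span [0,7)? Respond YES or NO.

[0,7] S   <
  [0,3] NP   >
    [0,2] NP/(N/NP)   <
      [0,1] "in" : S
      [1,2] "no" : (NP/(N/NP))\S
    [2,3] "which" : N/NP
  [3,7] S\NP   >
    [3,4] "under" : (S\NP)/S
    [4,7] S   >
      [4,6] S/PP   >
        [4,5] "heard" : (S/PP)/PP
        [5,6] "that" : PP
      [6,7] "dog" : PP

YES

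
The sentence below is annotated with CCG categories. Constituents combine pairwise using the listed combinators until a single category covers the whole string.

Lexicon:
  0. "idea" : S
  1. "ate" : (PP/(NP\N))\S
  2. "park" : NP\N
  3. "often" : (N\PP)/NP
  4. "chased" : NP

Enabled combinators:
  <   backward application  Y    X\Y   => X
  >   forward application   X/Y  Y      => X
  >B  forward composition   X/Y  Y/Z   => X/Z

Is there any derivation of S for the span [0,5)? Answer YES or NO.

S (PP/(NP\N))\S NP\N (N\PP)/NP NP
CKY chart[0,5] = {N}; S ∉ chart

NO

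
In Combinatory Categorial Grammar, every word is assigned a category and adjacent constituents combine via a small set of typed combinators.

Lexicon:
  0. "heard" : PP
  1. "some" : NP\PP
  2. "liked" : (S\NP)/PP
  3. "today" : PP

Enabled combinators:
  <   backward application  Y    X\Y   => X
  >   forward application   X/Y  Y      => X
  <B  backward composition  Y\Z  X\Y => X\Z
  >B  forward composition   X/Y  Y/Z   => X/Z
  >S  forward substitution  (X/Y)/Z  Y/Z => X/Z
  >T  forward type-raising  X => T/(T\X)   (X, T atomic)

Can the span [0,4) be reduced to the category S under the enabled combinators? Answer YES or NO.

[0,4] S   <
  [0,1] "heard" : PP
  [1,4] S\PP   <B
    [1,2] "some" : NP\PP
    [2,4] S\NP   >
      [2,3] "liked" : (S\NP)/PP
      [3,4] "today" : PP

YES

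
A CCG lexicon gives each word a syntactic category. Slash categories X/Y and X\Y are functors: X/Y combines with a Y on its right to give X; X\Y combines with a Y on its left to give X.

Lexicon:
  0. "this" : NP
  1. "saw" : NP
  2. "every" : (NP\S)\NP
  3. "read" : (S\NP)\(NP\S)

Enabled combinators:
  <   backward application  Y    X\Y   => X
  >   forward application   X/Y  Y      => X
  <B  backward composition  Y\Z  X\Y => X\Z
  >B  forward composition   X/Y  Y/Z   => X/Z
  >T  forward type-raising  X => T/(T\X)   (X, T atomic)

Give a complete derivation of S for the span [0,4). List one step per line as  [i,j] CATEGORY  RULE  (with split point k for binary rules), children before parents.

[0,4] S   <
  [0,1] "this" : NP
  [1,4] S\NP   <
    [1,3] NP\S   <
      [1,2] "saw" : NP
      [2,3] "every" : (NP\S)\NP
    [3,4] "read" : (S\NP)\(NP\S)

[0,1] NP  lex  "this"
[1,2] NP  lex  "saw"
[2,3] (NP\S)\NP  lex  "every"
[1,3] NP\S  <  k=2
[3,4] (S\NP)\(NP\S)  lex  "read"
[1,4] S\NP  <  k=3
[0,4] S  <  k=1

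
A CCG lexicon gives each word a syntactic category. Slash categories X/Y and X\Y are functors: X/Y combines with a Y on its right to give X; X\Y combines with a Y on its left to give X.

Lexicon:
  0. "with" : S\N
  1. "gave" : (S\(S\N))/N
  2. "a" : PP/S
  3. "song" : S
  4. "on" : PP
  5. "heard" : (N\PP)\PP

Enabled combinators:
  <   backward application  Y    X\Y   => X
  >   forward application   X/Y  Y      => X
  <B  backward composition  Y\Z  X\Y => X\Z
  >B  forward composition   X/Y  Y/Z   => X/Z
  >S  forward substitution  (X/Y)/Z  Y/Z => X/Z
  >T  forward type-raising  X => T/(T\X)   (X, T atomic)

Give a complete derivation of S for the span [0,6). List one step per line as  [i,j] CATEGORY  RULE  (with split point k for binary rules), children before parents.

[0,1] S\N  lex  "with"
[1,2] (S\(S\N))/N  lex  "gave"
[2,3] PP/S  lex  "a"
[3,4] S  lex  "song"
[2,4] PP  >  k=3
[4,5] PP  lex  "on"
[5,6] (N\PP)\PP  lex  "heard"
[4,6] N\PP  <  k=5
[2,6] N  <  k=4
[1,6] S\(S\N)  >  k=2
[0,6] S  <  k=1

[0,6] S   <
  [0,1] "with" : S\N
  [1,6] S\(S\N)   >
    [1,2] "gave" : (S\(S\N))/N
    [2,6] N   <
      [2,4] PP   >
        [2,3] "a" : PP/S
        [3,4] "song" : S
      [4,6] N\PP   <
        [4,5] "on" : PP
        [5,6] "heard" : (N\PP)\PP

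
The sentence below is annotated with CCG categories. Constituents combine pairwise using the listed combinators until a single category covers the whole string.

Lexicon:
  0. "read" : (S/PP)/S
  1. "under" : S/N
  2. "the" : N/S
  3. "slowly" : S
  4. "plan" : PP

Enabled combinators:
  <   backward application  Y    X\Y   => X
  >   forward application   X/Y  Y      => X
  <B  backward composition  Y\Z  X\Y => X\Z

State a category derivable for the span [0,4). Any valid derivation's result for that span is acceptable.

[0,5] S   >
  [0,4] S/PP   >
    [0,1] "read" : (S/PP)/S
    [1,4] S   >
      [1,2] "under" : S/N
      [2,4] N   >
        [2,3] "the" : N/S
        [3,4] "slowly" : S
  [4,5] "plan" : PP

S/PP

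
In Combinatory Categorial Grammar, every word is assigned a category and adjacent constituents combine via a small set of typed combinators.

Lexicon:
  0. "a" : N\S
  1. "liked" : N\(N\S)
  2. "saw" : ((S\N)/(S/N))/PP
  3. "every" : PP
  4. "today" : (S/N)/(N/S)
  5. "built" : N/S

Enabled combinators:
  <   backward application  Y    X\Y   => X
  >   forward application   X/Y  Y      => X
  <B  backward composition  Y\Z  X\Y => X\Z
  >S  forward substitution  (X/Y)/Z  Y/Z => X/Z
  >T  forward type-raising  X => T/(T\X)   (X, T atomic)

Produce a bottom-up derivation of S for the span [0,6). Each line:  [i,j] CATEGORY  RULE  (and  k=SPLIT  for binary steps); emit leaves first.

[0,1] N\S  lex  "a"
[1,2] N\(N\S)  lex  "liked"
[0,2] N  <  k=1
[2,3] ((S\N)/(S/N))/PP  lex  "saw"
[3,4] PP  lex  "every"
[2,4] (S\N)/(S/N)  >  k=3
[4,5] (S/N)/(N/S)  lex  "today"
[5,6] N/S  lex  "built"
[4,6] S/N  >  k=5
[2,6] S\N  >  k=4
[0,6] S  <  k=2

[0,6] S   <
  [0,2] N   <
    [0,1] "a" : N\S
    [1,2] "liked" : N\(N\S)
  [2,6] S\N   >
    [2,4] (S\N)/(S/N)   >
      [2,3] "saw" : ((S\N)/(S/N))/PP
      [3,4] "every" : PP
    [4,6] S/N   >
      [4,5] "today" : (S/N)/(N/S)
      [5,6] "built" : N/S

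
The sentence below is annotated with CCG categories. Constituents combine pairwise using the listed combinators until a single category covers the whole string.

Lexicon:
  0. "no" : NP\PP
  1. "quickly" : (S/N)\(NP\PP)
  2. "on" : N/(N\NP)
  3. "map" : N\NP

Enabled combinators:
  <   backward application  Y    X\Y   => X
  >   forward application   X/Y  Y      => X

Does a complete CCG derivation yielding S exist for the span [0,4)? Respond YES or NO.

[0,4] S   >
  [0,2] S/N   <
    [0,1] "no" : NP\PP
    [1,2] "quickly" : (S/N)\(NP\PP)
  [2,4] N   >
    [2,3] "on" : N/(N\NP)
    [3,4] "map" : N\NP

YES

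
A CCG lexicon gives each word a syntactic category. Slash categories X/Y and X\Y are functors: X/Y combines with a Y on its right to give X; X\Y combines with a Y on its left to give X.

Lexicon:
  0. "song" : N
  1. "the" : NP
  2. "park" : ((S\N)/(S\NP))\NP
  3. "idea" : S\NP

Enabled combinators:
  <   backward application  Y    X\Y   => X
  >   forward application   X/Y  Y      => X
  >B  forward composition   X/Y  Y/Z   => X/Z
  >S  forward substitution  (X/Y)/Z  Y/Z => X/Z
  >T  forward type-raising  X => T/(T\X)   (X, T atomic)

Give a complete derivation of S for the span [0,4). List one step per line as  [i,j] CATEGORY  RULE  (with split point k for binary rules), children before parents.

[0,1] N  lex  "song"
[1,2] NP  lex  "the"
[2,3] ((S\N)/(S\NP))\NP  lex  "park"
[1,3] (S\N)/(S\NP)  <  k=2
[3,4] S\NP  lex  "idea"
[1,4] S\N  >  k=3
[0,4] S  <  k=1

[0,4] S   <
  [0,1] "song" : N
  [1,4] S\N   >
    [1,3] (S\N)/(S\NP)   <
      [1,2] "the" : NP
      [2,3] "park" : ((S\N)/(S\NP))\NP
    [3,4] "idea" : S\NP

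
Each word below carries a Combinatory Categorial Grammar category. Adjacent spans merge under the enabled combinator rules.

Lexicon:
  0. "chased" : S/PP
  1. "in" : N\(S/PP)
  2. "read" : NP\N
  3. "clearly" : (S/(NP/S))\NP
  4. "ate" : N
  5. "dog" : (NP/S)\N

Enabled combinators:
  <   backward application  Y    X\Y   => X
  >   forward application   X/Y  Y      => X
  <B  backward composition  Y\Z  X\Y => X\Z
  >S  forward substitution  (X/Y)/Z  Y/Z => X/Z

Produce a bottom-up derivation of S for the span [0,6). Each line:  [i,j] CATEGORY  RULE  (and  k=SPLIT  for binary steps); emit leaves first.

[0,6] S   >
  [0,4] S/(NP/S)   <
    [0,3] NP   <
      [0,2] N   <
        [0,1] "chased" : S/PP
        [1,2] "in" : N\(S/PP)
      [2,3] "read" : NP\N
    [3,4] "clearly" : (S/(NP/S))\NP
  [4,6] NP/S   <
    [4,5] "ate" : N
    [5,6] "dog" : (NP/S)\N

[0,1] S/PP  lex  "chased"
[1,2] N\(S/PP)  lex  "in"
[0,2] N  <  k=1
[2,3] NP\N  lex  "read"
[0,3] NP  <  k=2
[3,4] (S/(NP/S))\NP  lex  "clearly"
[0,4] S/(NP/S)  <  k=3
[4,5] N  lex  "ate"
[5,6] (NP/S)\N  lex  "dog"
[4,6] NP/S  <  k=5
[0,6] S  >  k=4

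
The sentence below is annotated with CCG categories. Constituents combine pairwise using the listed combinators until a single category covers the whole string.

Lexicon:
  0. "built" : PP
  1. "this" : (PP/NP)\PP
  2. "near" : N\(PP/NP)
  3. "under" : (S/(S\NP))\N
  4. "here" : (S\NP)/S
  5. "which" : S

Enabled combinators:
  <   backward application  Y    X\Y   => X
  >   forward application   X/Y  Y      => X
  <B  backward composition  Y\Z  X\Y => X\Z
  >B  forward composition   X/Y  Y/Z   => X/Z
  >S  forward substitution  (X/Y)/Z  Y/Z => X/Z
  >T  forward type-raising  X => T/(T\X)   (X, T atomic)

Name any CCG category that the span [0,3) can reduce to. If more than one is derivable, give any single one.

[0,6] S   >
  [0,4] S/(S\NP)   <
    [0,3] N   <
      [0,2] PP/NP   <
        [0,1] "built" : PP
        [1,2] "this" : (PP/NP)\PP
      [2,3] "near" : N\(PP/NP)
    [3,4] "under" : (S/(S\NP))\N
  [4,6] S\NP   >
    [4,5] "here" : (S\NP)/S
    [5,6] "which" : S

N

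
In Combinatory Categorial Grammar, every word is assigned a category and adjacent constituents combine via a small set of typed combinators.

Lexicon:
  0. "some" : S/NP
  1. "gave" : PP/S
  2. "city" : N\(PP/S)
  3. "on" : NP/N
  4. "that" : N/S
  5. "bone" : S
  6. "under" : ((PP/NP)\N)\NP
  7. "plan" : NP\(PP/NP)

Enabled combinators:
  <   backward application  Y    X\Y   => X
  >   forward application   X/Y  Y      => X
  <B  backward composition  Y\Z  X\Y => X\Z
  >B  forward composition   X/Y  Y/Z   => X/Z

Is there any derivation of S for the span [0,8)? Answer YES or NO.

YES

[0,8] S   >
  [0,1] "some" : S/NP
  [1,8] NP   <
    [1,3] N   <
      [1,2] "gave" : PP/S
      [2,3] "city" : N\(PP/S)
    [3,8] NP\N   <B
      [3,7] (PP/NP)\N   <
        [3,6] NP   >
          [3,4] "on" : NP/N
          [4,6] N   >
            [4,5] "that" : N/S
            [5,6] "bone" : S
        [6,7] "under" : ((PP/NP)\N)\NP
      [7,8] "plan" : NP\(PP/NP)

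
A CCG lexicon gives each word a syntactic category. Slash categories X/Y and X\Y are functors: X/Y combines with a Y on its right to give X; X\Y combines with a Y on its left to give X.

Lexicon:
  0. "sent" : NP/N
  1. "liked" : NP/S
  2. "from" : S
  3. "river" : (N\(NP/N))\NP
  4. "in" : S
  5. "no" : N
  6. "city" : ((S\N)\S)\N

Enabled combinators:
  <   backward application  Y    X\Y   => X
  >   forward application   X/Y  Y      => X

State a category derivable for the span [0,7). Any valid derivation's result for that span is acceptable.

[0,7] S   <
  [0,4] N   <
    [0,1] "sent" : NP/N
    [1,4] N\(NP/N)   <
      [1,3] NP   >
        [1,2] "liked" : NP/S
        [2,3] "from" : S
      [3,4] "river" : (N\(NP/N))\NP
  [4,7] S\N   <
    [4,5] "in" : S
    [5,7] (S\N)\S   <
      [5,6] "no" : N
      [6,7] "city" : ((S\N)\S)\N

S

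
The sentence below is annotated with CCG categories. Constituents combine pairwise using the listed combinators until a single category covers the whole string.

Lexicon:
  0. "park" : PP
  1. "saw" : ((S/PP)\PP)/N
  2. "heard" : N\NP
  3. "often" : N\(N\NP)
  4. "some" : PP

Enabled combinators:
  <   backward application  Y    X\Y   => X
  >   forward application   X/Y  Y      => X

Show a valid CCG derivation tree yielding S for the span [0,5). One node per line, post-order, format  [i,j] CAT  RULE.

[0,5] S   >
  [0,4] S/PP   <
    [0,1] "park" : PP
    [1,4] (S/PP)\PP   >
      [1,2] "saw" : ((S/PP)\PP)/N
      [2,4] N   <
        [2,3] "heard" : N\NP
        [3,4] "often" : N\(N\NP)
  [4,5] "some" : PP

[0,1] PP  lex  "park"
[1,2] ((S/PP)\PP)/N  lex  "saw"
[2,3] N\NP  lex  "heard"
[3,4] N\(N\NP)  lex  "often"
[2,4] N  <  k=3
[1,4] (S/PP)\PP  >  k=2
[0,4] S/PP  <  k=1
[4,5] PP  lex  "some"
[0,5] S  >  k=4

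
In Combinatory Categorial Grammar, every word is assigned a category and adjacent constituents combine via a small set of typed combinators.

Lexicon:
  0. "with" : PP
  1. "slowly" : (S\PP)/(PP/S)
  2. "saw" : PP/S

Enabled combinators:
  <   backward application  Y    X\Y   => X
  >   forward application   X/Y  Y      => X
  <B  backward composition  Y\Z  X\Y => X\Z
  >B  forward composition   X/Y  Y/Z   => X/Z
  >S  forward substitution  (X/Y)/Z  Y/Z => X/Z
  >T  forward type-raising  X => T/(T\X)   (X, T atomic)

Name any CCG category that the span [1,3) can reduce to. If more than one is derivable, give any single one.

S\PP

[0,3] S   >
  [0,1] S/(S\PP)   >T
    [0,1] "with" : PP
  [1,3] S\PP   >
    [1,2] "slowly" : (S\PP)/(PP/S)
    [2,3] "saw" : PP/S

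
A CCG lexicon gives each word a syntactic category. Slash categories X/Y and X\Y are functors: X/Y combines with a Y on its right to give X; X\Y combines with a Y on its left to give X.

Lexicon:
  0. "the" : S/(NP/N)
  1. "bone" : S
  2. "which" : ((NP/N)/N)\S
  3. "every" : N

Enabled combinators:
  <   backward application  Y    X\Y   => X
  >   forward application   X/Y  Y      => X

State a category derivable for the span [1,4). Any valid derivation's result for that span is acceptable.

NP/N

[0,4] S   >
  [0,1] "the" : S/(NP/N)
  [1,4] NP/N   >
    [1,3] (NP/N)/N   <
      [1,2] "bone" : S
      [2,3] "which" : ((NP/N)/N)\S
    [3,4] "every" : N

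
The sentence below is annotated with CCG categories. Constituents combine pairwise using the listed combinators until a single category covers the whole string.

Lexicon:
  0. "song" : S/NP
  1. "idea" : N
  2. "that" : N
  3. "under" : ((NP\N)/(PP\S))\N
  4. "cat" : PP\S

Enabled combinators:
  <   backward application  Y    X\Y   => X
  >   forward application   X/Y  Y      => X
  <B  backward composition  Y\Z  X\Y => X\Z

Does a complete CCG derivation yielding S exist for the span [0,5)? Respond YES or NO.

[0,5] S   >
  [0,1] "song" : S/NP
  [1,5] NP   <
    [1,2] "idea" : N
    [2,5] NP\N   >
      [2,4] (NP\N)/(PP\S)   <
        [2,3] "that" : N
        [3,4] "under" : ((NP\N)/(PP\S))\N
      [4,5] "cat" : PP\S

YES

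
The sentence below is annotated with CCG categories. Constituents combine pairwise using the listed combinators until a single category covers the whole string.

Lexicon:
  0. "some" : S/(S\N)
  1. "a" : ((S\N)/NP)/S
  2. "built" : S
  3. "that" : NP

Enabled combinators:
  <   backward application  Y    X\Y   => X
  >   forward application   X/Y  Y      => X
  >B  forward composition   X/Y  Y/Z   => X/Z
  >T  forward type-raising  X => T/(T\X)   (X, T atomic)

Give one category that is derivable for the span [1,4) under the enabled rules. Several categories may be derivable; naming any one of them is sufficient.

[0,4] S   >
  [0,1] "some" : S/(S\N)
  [1,4] S\N   >
    [1,3] (S\N)/NP   >
      [1,2] "a" : ((S\N)/NP)/S
      [2,3] "built" : S
    [3,4] "that" : NP

S\N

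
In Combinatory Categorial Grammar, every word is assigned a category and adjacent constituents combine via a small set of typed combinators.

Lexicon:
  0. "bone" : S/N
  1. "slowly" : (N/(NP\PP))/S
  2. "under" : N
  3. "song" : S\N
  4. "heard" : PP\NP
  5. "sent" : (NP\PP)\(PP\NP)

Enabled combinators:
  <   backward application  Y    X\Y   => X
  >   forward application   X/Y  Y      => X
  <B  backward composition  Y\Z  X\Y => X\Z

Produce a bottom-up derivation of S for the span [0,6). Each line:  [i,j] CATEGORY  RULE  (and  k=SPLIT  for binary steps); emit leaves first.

[0,1] S/N  lex  "bone"
[1,2] (N/(NP\PP))/S  lex  "slowly"
[2,3] N  lex  "under"
[3,4] S\N  lex  "song"
[2,4] S  <  k=3
[1,4] N/(NP\PP)  >  k=2
[4,5] PP\NP  lex  "heard"
[5,6] (NP\PP)\(PP\NP)  lex  "sent"
[4,6] NP\PP  <  k=5
[1,6] N  >  k=4
[0,6] S  >  k=1

[0,6] S   >
  [0,1] "bone" : S/N
  [1,6] N   >
    [1,4] N/(NP\PP)   >
      [1,2] "slowly" : (N/(NP\PP))/S
      [2,4] S   <
        [2,3] "under" : N
        [3,4] "song" : S\N
    [4,6] NP\PP   <
      [4,5] "heard" : PP\NP
      [5,6] "sent" : (NP\PP)\(PP\NP)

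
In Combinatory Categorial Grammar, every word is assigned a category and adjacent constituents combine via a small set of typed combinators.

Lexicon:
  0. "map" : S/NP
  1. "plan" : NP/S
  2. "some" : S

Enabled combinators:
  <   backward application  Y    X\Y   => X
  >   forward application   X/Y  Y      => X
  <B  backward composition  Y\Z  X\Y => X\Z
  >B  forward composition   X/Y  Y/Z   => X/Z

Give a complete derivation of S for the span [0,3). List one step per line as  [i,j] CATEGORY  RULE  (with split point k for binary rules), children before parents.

[0,3] S   >
  [0,1] "map" : S/NP
  [1,3] NP   >
    [1,2] "plan" : NP/S
    [2,3] "some" : S

[0,1] S/NP  lex  "map"
[1,2] NP/S  lex  "plan"
[2,3] S  lex  "some"
[1,3] NP  >  k=2
[0,3] S  >  k=1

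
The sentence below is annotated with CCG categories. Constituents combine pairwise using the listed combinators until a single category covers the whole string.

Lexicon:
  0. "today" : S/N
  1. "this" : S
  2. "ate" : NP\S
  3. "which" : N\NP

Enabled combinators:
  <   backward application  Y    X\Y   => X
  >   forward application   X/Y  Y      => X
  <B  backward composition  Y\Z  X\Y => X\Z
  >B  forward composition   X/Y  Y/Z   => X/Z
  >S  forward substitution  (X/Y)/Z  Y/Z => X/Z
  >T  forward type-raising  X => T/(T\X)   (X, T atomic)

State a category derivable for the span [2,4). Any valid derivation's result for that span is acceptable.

N\S

[0,4] S   >
  [0,1] "today" : S/N
  [1,4] N   >
    [1,2] N/(N\S)   >T
      [1,2] "this" : S
    [2,4] N\S   <B
      [2,3] "ate" : NP\S
      [3,4] "which" : N\NP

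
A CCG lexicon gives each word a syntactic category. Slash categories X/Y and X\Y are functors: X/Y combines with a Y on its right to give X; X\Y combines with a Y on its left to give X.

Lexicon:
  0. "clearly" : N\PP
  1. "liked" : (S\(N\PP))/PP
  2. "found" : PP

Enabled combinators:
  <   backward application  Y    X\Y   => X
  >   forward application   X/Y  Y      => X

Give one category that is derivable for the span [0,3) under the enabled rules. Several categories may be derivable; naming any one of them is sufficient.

S

[0,3] S   <
  [0,1] "clearly" : N\PP
  [1,3] S\(N\PP)   >
    [1,2] "liked" : (S\(N\PP))/PP
    [2,3] "found" : PP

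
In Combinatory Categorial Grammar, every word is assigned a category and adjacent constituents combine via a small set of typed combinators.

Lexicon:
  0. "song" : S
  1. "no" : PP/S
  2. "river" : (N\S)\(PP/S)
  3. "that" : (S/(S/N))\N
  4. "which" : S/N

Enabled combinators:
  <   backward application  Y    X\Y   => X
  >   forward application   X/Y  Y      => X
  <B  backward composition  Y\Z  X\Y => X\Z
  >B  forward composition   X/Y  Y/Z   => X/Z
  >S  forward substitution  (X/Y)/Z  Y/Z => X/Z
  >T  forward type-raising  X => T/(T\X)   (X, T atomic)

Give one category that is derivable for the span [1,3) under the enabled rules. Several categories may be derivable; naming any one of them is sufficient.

[0,5] S   >
  [0,4] S/(S/N)   <
    [0,3] N   >
      [0,1] N/(N\S)   >T
        [0,1] "song" : S
      [1,3] N\S   <
        [1,2] "no" : PP/S
        [2,3] "river" : (N\S)\(PP/S)
    [3,4] "that" : (S/(S/N))\N
  [4,5] "which" : S/N

N\S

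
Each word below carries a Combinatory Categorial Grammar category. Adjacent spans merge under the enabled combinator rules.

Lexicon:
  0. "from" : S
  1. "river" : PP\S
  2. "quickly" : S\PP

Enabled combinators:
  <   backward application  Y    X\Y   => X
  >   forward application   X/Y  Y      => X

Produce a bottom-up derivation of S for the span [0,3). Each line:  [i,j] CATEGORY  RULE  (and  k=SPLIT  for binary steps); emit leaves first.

[0,1] S  lex  "from"
[1,2] PP\S  lex  "river"
[0,2] PP  <  k=1
[2,3] S\PP  lex  "quickly"
[0,3] S  <  k=2

[0,3] S   <
  [0,2] PP   <
    [0,1] "from" : S
    [1,2] "river" : PP\S
  [2,3] "quickly" : S\PP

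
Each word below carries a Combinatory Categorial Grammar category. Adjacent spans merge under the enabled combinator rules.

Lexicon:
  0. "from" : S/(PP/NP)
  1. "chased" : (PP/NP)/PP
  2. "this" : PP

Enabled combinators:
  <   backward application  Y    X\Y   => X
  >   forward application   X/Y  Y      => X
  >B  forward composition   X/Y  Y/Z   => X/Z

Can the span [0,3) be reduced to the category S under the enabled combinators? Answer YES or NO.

[0,3] S   >
  [0,1] "from" : S/(PP/NP)
  [1,3] PP/NP   >
    [1,2] "chased" : (PP/NP)/PP
    [2,3] "this" : PP

YES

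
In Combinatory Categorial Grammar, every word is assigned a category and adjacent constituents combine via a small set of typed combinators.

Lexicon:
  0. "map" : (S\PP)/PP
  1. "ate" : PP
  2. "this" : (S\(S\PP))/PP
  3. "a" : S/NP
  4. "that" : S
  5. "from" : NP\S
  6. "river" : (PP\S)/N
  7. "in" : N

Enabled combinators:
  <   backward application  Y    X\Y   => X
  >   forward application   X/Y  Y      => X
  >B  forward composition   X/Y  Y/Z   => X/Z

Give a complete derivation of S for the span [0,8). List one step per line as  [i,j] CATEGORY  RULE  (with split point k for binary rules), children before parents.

[0,8] S   <
  [0,2] S\PP   >
    [0,1] "map" : (S\PP)/PP
    [1,2] "ate" : PP
  [2,8] S\(S\PP)   >
    [2,3] "this" : (S\(S\PP))/PP
    [3,8] PP   <
      [3,6] S   >
        [3,4] "a" : S/NP
        [4,6] NP   <
          [4,5] "that" : S
          [5,6] "from" : NP\S
      [6,8] PP\S   >
        [6,7] "river" : (PP\S)/N
        [7,8] "in" : N

[0,1] (S\PP)/PP  lex  "map"
[1,2] PP  lex  "ate"
[0,2] S\PP  >  k=1
[2,3] (S\(S\PP))/PP  lex  "this"
[3,4] S/NP  lex  "a"
[4,5] S  lex  "that"
[5,6] NP\S  lex  "from"
[4,6] NP  <  k=5
[3,6] S  >  k=4
[6,7] (PP\S)/N  lex  "river"
[7,8] N  lex  "in"
[6,8] PP\S  >  k=7
[3,8] PP  <  k=6
[2,8] S\(S\PP)  >  k=3
[0,8] S  <  k=2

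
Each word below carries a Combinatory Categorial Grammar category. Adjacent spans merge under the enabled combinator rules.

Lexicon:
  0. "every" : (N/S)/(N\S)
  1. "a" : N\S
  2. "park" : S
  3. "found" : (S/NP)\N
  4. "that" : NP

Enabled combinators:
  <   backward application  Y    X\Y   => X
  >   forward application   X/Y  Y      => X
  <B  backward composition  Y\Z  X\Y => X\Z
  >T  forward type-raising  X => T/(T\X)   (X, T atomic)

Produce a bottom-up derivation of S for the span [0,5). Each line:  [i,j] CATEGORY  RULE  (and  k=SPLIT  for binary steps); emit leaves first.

[0,5] S   >
  [0,4] S/NP   <
    [0,3] N   >
      [0,2] N/S   >
        [0,1] "every" : (N/S)/(N\S)
        [1,2] "a" : N\S
      [2,3] "park" : S
    [3,4] "found" : (S/NP)\N
  [4,5] "that" : NP

[0,1] (N/S)/(N\S)  lex  "every"
[1,2] N\S  lex  "a"
[0,2] N/S  >  k=1
[2,3] S  lex  "park"
[0,3] N  >  k=2
[3,4] (S/NP)\N  lex  "found"
[0,4] S/NP  <  k=3
[4,5] NP  lex  "that"
[0,5] S  >  k=4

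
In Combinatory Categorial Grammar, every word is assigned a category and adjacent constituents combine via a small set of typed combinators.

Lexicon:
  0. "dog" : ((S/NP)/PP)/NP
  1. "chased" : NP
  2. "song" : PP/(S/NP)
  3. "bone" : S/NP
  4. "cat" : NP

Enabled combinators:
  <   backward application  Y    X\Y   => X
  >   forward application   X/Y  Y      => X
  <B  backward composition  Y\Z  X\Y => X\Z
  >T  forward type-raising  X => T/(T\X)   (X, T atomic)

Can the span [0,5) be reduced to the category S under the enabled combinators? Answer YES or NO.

[0,5] S   >
  [0,4] S/NP   >
    [0,2] (S/NP)/PP   >
      [0,1] "dog" : ((S/NP)/PP)/NP
      [1,2] "chased" : NP
    [2,4] PP   >
      [2,3] "song" : PP/(S/NP)
      [3,4] "bone" : S/NP
  [4,5] "cat" : NP

YES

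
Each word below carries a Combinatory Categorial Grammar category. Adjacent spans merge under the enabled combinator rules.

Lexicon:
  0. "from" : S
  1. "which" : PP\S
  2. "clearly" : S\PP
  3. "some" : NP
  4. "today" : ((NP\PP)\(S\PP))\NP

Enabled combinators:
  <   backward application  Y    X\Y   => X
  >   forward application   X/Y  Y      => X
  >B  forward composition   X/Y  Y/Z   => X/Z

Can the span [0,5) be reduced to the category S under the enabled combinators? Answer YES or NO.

S PP\S S\PP NP ((NP\PP)\(S\PP))\NP
CKY chart[0,5] = {NP}; S ∉ chart

NO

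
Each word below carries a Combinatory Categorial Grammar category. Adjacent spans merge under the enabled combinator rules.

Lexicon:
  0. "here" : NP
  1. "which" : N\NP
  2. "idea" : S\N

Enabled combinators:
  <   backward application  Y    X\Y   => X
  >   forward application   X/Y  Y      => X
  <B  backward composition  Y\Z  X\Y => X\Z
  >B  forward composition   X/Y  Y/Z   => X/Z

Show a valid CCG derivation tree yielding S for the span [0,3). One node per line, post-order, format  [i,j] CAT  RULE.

[0,1] NP  lex  "here"
[1,2] N\NP  lex  "which"
[2,3] S\N  lex  "idea"
[1,3] S\NP  <B  k=2
[0,3] S  <  k=1

[0,3] S   <
  [0,1] "here" : NP
  [1,3] S\NP   <B
    [1,2] "which" : N\NP
    [2,3] "idea" : S\N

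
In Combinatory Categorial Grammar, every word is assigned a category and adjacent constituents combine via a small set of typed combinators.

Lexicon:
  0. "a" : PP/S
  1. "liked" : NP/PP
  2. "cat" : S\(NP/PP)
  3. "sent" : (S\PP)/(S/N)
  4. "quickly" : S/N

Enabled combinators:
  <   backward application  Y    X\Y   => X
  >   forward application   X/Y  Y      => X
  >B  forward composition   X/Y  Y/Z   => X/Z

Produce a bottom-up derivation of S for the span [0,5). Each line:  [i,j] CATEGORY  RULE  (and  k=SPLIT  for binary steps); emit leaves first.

[0,5] S   <
  [0,3] PP   >
    [0,1] "a" : PP/S
    [1,3] S   <
      [1,2] "liked" : NP/PP
      [2,3] "cat" : S\(NP/PP)
  [3,5] S\PP   >
    [3,4] "sent" : (S\PP)/(S/N)
    [4,5] "quickly" : S/N

[0,1] PP/S  lex  "a"
[1,2] NP/PP  lex  "liked"
[2,3] S\(NP/PP)  lex  "cat"
[1,3] S  <  k=2
[0,3] PP  >  k=1
[3,4] (S\PP)/(S/N)  lex  "sent"
[4,5] S/N  lex  "quickly"
[3,5] S\PP  >  k=4
[0,5] S  <  k=3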